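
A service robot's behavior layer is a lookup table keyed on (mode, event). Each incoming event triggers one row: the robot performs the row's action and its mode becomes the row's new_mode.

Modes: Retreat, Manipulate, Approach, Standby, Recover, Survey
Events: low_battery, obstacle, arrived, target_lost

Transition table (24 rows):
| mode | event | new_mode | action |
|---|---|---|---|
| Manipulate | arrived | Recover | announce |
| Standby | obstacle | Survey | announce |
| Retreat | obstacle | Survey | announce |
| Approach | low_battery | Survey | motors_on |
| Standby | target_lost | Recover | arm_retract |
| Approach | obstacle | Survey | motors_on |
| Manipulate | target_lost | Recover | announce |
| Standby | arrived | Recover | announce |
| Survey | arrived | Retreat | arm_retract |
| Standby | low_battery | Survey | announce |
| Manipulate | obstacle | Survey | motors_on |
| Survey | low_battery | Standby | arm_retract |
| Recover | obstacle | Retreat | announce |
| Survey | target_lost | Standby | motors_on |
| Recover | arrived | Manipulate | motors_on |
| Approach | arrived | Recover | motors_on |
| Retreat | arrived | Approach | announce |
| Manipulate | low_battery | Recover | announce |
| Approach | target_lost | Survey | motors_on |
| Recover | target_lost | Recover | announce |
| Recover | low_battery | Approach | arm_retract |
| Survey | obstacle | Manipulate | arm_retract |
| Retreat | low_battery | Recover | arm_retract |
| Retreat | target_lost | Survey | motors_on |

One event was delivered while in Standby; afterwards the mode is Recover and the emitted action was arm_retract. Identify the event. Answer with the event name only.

target_lost

try low_battery: (Standby, low_battery) → (Survey, announce)
try obstacle: (Standby, obstacle) → (Survey, announce)
try arrived: (Standby, arrived) → (Recover, announce)
try target_lost: (Standby, target_lost) → (Recover, arm_retract)  ← matches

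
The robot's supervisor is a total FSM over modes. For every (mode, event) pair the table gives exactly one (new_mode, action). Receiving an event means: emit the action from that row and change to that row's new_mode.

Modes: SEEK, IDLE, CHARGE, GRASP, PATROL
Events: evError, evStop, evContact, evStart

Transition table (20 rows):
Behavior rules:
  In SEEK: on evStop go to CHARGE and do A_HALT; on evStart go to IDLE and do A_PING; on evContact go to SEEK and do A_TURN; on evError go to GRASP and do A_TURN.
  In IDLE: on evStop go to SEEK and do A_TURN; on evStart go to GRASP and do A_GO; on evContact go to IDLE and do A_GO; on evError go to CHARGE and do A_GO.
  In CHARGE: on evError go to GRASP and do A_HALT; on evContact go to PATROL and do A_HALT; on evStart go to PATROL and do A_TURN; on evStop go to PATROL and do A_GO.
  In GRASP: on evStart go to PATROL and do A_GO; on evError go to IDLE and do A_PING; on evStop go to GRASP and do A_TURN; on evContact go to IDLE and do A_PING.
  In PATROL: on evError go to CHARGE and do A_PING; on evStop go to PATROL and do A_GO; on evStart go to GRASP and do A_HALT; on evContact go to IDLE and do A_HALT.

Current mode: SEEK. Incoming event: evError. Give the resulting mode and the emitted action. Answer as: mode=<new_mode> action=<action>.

mode=GRASP action=A_TURN

current mode = SEEK; filter table to that mode:
  (SEEK, evStop) → (CHARGE, A_HALT)
  (SEEK, evStart) → (IDLE, A_PING)
  (SEEK, evContact) → (SEEK, A_TURN)
  (SEEK, evError) → (GRASP, A_TURN)  ← event matches
event = evError selects (GRASP, A_TURN)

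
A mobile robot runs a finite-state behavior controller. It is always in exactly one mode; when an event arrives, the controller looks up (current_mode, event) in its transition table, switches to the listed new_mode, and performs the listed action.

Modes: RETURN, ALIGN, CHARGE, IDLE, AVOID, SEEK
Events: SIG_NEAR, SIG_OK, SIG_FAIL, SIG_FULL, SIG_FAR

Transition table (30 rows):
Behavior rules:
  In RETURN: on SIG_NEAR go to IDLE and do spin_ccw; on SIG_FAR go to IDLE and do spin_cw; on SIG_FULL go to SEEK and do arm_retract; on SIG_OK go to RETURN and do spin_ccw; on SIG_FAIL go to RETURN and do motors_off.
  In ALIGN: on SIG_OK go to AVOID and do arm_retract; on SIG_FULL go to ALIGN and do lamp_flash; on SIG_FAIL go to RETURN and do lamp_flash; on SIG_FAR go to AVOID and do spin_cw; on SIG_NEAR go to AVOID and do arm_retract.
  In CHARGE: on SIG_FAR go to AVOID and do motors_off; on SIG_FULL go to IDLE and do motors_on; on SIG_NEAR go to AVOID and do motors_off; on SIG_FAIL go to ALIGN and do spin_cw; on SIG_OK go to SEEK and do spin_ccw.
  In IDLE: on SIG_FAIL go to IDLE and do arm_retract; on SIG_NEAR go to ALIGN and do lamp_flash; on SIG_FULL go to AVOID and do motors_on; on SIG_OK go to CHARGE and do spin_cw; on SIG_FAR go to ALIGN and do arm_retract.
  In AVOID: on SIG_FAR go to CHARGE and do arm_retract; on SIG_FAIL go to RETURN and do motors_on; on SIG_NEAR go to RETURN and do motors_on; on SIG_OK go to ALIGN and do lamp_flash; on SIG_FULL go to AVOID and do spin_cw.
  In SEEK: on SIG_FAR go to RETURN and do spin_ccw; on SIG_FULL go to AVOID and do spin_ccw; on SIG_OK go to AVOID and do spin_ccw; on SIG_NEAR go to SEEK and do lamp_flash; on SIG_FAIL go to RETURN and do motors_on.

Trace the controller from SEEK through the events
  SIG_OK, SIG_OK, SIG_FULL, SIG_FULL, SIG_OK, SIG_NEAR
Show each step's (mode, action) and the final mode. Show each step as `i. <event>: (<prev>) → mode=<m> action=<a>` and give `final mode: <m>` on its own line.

1. SIG_OK: (SEEK) → mode=AVOID action=spin_ccw
2. SIG_OK: (AVOID) → mode=ALIGN action=lamp_flash
3. SIG_FULL: (ALIGN) → mode=ALIGN action=lamp_flash
4. SIG_FULL: (ALIGN) → mode=ALIGN action=lamp_flash
5. SIG_OK: (ALIGN) → mode=AVOID action=arm_retract
6. SIG_NEAR: (AVOID) → mode=RETURN action=motors_on

final mode: RETURN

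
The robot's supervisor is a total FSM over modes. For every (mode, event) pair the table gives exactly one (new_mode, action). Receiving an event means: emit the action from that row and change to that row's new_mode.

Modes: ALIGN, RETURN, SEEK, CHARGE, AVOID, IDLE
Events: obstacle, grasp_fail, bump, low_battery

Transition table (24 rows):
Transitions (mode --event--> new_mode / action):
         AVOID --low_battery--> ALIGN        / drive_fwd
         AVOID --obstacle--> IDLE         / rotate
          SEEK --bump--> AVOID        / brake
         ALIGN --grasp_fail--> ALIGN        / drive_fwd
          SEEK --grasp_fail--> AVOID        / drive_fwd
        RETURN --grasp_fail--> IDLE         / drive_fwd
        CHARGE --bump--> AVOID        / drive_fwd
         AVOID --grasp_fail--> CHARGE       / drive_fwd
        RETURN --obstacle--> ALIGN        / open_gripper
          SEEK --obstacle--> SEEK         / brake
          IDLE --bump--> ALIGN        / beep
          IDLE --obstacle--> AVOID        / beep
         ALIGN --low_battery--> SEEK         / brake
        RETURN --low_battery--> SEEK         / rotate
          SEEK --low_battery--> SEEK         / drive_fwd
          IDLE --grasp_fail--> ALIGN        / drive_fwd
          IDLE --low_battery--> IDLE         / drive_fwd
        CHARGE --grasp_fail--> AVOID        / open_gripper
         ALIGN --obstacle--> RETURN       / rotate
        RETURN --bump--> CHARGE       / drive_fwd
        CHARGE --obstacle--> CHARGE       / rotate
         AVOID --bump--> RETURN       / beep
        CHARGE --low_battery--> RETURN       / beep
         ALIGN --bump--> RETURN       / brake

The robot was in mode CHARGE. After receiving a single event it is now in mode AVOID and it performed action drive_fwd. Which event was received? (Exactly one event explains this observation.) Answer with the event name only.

bump

try obstacle: (CHARGE, obstacle) → (CHARGE, rotate)
try grasp_fail: (CHARGE, grasp_fail) → (AVOID, open_gripper)
try bump: (CHARGE, bump) → (AVOID, drive_fwd)  ← matches
try low_battery: (CHARGE, low_battery) → (RETURN, beep)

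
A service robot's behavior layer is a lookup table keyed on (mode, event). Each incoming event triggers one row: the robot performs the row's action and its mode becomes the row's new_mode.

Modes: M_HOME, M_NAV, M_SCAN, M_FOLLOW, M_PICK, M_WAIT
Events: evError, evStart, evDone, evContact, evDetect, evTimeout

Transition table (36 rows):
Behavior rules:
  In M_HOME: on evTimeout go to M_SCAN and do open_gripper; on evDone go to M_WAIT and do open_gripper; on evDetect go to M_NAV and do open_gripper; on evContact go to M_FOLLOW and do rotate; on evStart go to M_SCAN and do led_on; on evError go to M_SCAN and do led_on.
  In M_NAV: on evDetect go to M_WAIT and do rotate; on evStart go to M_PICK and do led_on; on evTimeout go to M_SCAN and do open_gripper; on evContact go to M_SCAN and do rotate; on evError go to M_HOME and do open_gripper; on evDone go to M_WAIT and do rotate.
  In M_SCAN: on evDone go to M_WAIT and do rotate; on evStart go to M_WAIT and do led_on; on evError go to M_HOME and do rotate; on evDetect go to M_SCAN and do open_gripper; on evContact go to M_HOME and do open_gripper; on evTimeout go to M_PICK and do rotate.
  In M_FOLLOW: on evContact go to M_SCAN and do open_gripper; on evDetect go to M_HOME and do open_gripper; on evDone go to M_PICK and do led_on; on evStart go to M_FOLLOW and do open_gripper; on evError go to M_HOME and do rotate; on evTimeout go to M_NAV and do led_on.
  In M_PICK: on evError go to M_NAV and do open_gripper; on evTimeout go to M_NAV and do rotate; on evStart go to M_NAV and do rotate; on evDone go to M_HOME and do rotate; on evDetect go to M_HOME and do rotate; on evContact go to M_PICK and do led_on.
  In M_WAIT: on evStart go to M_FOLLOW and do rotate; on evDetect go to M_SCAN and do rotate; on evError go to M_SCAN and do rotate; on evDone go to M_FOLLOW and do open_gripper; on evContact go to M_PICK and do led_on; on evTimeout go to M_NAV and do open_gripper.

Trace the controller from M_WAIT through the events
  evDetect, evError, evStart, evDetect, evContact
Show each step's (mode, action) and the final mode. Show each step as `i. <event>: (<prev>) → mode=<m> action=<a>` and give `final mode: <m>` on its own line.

final mode: M_HOME

1. evDetect: (M_WAIT) → mode=M_SCAN action=rotate
2. evError: (M_SCAN) → mode=M_HOME action=rotate
3. evStart: (M_HOME) → mode=M_SCAN action=led_on
4. evDetect: (M_SCAN) → mode=M_SCAN action=open_gripper
5. evContact: (M_SCAN) → mode=M_HOME action=open_gripper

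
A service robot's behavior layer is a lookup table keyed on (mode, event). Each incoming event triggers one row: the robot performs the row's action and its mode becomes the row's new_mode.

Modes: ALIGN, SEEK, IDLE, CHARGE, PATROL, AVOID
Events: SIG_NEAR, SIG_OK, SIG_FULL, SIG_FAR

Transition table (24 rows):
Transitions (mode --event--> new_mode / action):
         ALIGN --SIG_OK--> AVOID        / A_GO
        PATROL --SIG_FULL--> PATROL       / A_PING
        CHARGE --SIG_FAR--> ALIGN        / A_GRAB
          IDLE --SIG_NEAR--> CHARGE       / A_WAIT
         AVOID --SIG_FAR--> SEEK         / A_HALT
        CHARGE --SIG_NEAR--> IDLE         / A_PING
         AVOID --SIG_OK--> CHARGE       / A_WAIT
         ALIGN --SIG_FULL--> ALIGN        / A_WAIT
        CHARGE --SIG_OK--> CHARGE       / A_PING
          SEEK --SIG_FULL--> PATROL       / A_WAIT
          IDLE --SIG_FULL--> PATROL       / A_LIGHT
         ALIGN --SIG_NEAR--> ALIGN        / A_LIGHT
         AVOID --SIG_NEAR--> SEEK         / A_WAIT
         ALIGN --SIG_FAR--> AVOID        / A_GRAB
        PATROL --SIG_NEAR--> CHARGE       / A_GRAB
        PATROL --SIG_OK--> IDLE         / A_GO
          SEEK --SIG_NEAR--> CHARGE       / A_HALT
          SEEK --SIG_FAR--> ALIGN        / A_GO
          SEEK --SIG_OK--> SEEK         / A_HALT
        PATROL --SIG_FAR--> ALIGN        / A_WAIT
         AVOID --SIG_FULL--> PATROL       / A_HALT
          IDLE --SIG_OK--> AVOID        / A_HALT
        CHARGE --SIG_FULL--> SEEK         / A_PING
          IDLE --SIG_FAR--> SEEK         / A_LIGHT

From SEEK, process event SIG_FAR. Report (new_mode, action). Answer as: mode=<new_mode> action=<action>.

mode=ALIGN action=A_GO

current mode = SEEK; filter table to that mode:
  (SEEK, SIG_FULL) → (PATROL, A_WAIT)
  (SEEK, SIG_NEAR) → (CHARGE, A_HALT)
  (SEEK, SIG_FAR) → (ALIGN, A_GO)  ← event matches
  (SEEK, SIG_OK) → (SEEK, A_HALT)
event = SIG_FAR selects (ALIGN, A_GO)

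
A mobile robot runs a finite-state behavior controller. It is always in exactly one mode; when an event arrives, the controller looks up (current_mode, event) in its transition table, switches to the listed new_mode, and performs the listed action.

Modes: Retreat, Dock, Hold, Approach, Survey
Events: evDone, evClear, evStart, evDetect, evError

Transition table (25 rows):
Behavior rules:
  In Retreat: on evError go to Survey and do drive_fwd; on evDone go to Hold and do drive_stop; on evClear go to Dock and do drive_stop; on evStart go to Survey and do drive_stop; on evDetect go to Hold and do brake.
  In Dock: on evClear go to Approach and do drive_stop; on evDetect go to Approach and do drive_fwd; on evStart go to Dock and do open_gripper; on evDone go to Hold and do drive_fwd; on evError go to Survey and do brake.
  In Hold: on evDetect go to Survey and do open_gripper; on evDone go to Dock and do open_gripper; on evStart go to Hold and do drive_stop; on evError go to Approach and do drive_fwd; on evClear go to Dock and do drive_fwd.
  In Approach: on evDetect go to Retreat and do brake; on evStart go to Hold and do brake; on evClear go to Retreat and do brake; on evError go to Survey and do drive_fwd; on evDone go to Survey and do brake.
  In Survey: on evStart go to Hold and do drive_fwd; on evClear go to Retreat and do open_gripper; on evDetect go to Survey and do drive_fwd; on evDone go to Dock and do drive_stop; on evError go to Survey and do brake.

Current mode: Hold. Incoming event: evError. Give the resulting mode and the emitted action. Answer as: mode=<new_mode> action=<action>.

current mode = Hold; filter table to that mode:
  (Hold, evDetect) → (Survey, open_gripper)
  (Hold, evDone) → (Dock, open_gripper)
  (Hold, evStart) → (Hold, drive_stop)
  (Hold, evError) → (Approach, drive_fwd)  ← event matches
  (Hold, evClear) → (Dock, drive_fwd)
event = evError selects (Approach, drive_fwd)

mode=Approach action=drive_fwd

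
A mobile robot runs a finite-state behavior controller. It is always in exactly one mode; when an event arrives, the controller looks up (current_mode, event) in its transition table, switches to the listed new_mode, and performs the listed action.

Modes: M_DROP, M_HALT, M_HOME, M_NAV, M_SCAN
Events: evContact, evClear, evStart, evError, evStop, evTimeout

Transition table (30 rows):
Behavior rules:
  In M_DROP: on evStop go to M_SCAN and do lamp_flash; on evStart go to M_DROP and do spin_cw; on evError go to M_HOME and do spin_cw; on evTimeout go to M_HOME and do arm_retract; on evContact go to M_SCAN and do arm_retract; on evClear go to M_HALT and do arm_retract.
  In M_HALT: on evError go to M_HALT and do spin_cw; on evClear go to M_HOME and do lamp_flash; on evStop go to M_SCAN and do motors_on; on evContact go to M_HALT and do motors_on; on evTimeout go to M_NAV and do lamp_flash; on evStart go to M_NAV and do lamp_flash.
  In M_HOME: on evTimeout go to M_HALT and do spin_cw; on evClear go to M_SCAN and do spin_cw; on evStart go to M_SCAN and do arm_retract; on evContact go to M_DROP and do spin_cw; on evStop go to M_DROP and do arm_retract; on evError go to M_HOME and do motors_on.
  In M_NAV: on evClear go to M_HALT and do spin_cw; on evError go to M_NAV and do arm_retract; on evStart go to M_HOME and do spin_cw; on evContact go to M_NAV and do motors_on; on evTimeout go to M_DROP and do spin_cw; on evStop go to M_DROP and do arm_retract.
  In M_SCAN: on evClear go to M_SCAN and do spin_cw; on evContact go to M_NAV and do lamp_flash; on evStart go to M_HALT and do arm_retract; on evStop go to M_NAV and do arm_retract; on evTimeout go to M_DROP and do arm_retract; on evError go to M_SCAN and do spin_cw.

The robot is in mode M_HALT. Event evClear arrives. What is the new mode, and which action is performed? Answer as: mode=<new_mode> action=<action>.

mode=M_HOME action=lamp_flash

current mode = M_HALT; filter table to that mode:
  (M_HALT, evError) → (M_HALT, spin_cw)
  (M_HALT, evClear) → (M_HOME, lamp_flash)  ← event matches
  (M_HALT, evStop) → (M_SCAN, motors_on)
  (M_HALT, evContact) → (M_HALT, motors_on)
  (M_HALT, evTimeout) → (M_NAV, lamp_flash)
  (M_HALT, evStart) → (M_NAV, lamp_flash)
event = evClear selects (M_HOME, lamp_flash)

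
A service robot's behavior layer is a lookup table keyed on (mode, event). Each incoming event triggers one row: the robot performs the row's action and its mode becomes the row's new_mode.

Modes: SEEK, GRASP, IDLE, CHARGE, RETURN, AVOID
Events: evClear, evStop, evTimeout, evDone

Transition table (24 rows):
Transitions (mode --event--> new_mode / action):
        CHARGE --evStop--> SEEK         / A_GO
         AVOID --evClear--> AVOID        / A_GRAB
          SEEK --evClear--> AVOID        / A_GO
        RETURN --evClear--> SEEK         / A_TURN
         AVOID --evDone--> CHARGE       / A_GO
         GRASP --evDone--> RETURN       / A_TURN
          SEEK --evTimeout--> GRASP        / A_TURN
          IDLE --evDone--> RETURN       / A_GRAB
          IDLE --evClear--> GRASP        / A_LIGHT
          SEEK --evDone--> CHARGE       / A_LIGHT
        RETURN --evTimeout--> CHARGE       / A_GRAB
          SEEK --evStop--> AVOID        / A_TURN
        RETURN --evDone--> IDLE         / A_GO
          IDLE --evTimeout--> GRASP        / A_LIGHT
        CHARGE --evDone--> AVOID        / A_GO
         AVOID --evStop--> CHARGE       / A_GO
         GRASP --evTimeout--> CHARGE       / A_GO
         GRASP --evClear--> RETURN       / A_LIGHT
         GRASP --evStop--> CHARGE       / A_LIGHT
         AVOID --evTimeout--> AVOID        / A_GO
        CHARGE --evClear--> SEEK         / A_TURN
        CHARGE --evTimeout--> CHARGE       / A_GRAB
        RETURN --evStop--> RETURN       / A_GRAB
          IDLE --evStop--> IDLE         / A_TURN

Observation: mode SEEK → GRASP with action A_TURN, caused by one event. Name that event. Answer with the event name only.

evTimeout

try evClear: (SEEK, evClear) → (AVOID, A_GO)
try evStop: (SEEK, evStop) → (AVOID, A_TURN)
try evTimeout: (SEEK, evTimeout) → (GRASP, A_TURN)  ← matches
try evDone: (SEEK, evDone) → (CHARGE, A_LIGHT)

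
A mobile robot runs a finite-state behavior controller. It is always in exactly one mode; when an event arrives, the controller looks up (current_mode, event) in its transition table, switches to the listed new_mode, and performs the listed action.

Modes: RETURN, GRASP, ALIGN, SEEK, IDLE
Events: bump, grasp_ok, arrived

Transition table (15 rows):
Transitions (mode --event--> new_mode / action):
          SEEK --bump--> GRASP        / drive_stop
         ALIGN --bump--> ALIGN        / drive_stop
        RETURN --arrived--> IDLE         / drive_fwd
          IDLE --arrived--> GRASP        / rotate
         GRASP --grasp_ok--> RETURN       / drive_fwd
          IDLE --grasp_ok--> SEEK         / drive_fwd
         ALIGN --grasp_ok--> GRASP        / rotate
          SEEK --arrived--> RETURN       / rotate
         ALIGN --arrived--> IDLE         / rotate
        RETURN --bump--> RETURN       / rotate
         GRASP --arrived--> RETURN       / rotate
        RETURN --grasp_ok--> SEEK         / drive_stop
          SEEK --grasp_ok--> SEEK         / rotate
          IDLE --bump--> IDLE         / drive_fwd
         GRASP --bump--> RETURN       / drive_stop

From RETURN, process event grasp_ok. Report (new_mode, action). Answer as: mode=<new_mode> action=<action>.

current mode = RETURN; filter table to that mode:
  (RETURN, arrived) → (IDLE, drive_fwd)
  (RETURN, bump) → (RETURN, rotate)
  (RETURN, grasp_ok) → (SEEK, drive_stop)  ← event matches
event = grasp_ok selects (SEEK, drive_stop)

mode=SEEK action=drive_stop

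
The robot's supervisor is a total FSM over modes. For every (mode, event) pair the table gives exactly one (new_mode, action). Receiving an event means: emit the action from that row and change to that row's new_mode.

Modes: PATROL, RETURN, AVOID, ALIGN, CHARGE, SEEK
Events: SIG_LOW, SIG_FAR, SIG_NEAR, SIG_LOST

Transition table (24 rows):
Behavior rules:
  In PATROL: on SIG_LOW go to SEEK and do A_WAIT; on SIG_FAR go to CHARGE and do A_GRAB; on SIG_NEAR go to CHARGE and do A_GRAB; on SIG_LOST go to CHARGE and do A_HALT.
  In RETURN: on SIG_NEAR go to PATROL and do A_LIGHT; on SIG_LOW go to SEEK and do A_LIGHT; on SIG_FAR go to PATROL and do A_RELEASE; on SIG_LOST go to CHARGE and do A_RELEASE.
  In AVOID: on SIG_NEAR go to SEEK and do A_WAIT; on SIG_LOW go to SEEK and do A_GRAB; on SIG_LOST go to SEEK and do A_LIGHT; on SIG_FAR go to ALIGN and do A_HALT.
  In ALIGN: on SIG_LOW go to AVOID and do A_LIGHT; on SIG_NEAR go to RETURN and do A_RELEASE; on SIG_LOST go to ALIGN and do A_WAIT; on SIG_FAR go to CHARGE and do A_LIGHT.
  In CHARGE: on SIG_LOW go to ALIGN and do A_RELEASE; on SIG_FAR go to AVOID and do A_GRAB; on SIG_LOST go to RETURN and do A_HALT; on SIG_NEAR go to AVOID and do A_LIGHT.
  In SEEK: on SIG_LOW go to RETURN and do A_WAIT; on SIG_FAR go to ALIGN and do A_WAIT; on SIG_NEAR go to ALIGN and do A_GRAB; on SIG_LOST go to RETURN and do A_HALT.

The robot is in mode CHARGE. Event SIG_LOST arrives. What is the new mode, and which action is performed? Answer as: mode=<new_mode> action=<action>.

current mode = CHARGE; filter table to that mode:
  (CHARGE, SIG_LOW) → (ALIGN, A_RELEASE)
  (CHARGE, SIG_FAR) → (AVOID, A_GRAB)
  (CHARGE, SIG_LOST) → (RETURN, A_HALT)  ← event matches
  (CHARGE, SIG_NEAR) → (AVOID, A_LIGHT)
event = SIG_LOST selects (RETURN, A_HALT)

mode=RETURN action=A_HALT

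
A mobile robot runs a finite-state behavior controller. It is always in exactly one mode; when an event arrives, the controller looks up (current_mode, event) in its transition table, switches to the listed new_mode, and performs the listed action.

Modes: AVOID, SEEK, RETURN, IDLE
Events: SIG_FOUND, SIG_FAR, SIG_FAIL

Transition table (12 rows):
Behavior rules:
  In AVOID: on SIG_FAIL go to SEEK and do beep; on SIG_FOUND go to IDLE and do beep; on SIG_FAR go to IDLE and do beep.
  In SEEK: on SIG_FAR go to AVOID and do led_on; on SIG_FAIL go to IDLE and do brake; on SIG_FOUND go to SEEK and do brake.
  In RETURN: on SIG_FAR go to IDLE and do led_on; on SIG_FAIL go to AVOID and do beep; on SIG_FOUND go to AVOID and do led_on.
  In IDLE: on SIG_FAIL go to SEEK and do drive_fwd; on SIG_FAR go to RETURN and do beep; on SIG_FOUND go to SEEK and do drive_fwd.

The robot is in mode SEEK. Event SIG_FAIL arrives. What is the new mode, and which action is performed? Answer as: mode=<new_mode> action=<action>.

current mode = SEEK; filter table to that mode:
  (SEEK, SIG_FAR) → (AVOID, led_on)
  (SEEK, SIG_FAIL) → (IDLE, brake)  ← event matches
  (SEEK, SIG_FOUND) → (SEEK, brake)
event = SIG_FAIL selects (IDLE, brake)

mode=IDLE action=brake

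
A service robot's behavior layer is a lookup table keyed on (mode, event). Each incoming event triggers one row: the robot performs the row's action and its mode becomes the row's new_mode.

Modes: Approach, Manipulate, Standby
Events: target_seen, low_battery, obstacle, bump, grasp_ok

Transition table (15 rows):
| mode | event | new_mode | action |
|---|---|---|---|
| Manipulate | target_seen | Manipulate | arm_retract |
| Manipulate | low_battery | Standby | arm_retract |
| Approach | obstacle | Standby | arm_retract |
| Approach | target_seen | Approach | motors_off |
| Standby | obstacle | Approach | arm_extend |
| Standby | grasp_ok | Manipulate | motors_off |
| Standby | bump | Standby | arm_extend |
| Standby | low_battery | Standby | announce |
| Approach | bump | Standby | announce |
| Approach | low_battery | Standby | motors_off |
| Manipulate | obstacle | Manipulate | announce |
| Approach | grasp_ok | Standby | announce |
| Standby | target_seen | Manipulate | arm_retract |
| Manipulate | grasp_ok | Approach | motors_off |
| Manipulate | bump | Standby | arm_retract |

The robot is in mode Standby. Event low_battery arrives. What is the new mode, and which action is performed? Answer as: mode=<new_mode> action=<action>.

mode=Standby action=announce

current mode = Standby; filter table to that mode:
  (Standby, obstacle) → (Approach, arm_extend)
  (Standby, grasp_ok) → (Manipulate, motors_off)
  (Standby, bump) → (Standby, arm_extend)
  (Standby, low_battery) → (Standby, announce)  ← event matches
  (Standby, target_seen) → (Manipulate, arm_retract)
event = low_battery selects (Standby, announce)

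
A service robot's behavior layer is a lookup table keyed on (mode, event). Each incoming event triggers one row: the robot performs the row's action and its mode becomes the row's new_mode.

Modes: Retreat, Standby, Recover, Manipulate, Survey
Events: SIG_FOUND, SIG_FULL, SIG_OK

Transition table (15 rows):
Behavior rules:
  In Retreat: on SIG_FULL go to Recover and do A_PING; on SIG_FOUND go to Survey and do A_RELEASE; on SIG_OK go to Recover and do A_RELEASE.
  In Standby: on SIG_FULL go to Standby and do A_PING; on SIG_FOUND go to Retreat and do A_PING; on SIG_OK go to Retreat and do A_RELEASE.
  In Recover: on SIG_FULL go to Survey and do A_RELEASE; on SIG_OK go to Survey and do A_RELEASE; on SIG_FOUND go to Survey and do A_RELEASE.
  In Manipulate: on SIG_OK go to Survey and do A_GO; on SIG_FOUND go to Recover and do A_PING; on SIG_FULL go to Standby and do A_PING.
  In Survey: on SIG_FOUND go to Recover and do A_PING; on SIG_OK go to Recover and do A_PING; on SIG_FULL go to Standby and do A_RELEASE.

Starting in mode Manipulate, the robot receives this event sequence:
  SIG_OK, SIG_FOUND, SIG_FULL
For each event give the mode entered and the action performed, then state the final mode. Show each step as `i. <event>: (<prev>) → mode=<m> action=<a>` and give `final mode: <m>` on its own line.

final mode: Survey

1. SIG_OK: (Manipulate) → mode=Survey action=A_GO
2. SIG_FOUND: (Survey) → mode=Recover action=A_PING
3. SIG_FULL: (Recover) → mode=Survey action=A_RELEASE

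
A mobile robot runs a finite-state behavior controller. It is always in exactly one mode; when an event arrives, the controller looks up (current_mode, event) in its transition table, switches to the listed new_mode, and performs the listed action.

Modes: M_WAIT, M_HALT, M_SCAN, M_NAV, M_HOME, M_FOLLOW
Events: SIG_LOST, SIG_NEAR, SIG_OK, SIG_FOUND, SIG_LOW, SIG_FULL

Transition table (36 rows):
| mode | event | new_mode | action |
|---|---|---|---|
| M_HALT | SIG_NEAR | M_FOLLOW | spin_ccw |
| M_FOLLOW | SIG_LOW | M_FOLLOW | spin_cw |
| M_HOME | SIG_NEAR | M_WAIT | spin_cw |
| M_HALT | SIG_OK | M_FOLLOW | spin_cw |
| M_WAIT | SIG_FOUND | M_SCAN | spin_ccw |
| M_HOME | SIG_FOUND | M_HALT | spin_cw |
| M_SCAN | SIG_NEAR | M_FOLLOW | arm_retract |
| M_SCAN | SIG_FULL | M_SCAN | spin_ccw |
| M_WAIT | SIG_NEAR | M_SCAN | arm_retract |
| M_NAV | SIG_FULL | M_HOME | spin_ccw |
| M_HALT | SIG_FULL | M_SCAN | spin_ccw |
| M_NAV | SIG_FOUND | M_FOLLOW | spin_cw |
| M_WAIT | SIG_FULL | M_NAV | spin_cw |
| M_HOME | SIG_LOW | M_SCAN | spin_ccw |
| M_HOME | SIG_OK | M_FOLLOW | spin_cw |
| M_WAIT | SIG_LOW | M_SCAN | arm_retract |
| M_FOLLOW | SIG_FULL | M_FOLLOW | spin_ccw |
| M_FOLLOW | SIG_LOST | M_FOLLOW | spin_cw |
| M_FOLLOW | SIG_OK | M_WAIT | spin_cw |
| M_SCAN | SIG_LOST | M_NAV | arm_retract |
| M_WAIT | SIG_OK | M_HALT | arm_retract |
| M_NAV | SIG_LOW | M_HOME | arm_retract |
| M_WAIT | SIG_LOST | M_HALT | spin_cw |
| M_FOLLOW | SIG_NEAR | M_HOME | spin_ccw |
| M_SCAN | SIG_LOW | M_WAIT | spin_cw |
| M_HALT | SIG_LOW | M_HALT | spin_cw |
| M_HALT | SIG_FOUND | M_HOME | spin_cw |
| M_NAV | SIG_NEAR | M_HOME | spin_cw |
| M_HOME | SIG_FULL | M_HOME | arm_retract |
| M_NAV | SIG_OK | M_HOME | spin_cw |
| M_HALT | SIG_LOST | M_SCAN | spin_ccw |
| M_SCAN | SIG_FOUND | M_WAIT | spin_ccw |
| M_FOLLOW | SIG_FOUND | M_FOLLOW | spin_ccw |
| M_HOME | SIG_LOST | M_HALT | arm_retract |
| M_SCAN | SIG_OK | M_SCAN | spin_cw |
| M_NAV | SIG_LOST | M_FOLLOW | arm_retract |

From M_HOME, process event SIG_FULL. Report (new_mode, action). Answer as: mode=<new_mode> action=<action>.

mode=M_HOME action=arm_retract

current mode = M_HOME; filter table to that mode:
  (M_HOME, SIG_NEAR) → (M_WAIT, spin_cw)
  (M_HOME, SIG_FOUND) → (M_HALT, spin_cw)
  (M_HOME, SIG_LOW) → (M_SCAN, spin_ccw)
  (M_HOME, SIG_OK) → (M_FOLLOW, spin_cw)
  (M_HOME, SIG_FULL) → (M_HOME, arm_retract)  ← event matches
  (M_HOME, SIG_LOST) → (M_HALT, arm_retract)
event = SIG_FULL selects (M_HOME, arm_retract)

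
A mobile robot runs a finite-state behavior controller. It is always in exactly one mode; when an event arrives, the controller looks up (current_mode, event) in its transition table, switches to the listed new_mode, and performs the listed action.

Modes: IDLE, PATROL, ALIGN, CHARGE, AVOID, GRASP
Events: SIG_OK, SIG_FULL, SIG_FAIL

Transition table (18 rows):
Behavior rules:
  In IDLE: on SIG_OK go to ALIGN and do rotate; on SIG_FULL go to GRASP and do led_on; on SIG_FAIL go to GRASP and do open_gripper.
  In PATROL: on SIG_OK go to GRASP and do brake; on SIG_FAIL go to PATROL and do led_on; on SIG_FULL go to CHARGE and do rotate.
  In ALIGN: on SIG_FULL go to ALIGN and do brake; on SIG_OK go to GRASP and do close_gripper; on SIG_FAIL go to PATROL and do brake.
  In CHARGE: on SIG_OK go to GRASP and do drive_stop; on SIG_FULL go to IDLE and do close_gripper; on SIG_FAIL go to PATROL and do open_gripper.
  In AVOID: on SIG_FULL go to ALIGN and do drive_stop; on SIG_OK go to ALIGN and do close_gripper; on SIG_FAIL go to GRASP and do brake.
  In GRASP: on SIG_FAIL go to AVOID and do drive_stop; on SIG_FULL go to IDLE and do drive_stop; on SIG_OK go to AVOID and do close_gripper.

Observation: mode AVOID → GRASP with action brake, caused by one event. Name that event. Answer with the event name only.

try SIG_OK: (AVOID, SIG_OK) → (ALIGN, close_gripper)
try SIG_FULL: (AVOID, SIG_FULL) → (ALIGN, drive_stop)
try SIG_FAIL: (AVOID, SIG_FAIL) → (GRASP, brake)  ← matches

SIG_FAIL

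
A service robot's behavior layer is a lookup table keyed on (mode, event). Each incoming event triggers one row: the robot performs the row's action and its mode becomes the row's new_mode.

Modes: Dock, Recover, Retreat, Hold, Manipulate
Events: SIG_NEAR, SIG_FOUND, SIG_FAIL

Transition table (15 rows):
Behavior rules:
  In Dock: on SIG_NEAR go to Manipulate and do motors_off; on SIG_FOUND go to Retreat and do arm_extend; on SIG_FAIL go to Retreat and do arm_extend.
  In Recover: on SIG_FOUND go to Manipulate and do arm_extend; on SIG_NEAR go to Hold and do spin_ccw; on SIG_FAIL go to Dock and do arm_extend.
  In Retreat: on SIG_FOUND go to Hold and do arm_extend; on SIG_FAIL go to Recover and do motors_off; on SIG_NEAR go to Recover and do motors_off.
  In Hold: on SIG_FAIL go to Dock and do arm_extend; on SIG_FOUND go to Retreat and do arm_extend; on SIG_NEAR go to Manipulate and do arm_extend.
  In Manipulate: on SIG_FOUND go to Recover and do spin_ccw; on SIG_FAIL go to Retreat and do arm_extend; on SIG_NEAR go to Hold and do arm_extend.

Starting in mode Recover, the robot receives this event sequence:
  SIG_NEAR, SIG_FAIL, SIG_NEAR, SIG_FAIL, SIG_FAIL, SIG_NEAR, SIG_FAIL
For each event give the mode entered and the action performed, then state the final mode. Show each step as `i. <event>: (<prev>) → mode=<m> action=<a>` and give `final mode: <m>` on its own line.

final mode: Dock

1. SIG_NEAR: (Recover) → mode=Hold action=spin_ccw
2. SIG_FAIL: (Hold) → mode=Dock action=arm_extend
3. SIG_NEAR: (Dock) → mode=Manipulate action=motors_off
4. SIG_FAIL: (Manipulate) → mode=Retreat action=arm_extend
5. SIG_FAIL: (Retreat) → mode=Recover action=motors_off
6. SIG_NEAR: (Recover) → mode=Hold action=spin_ccw
7. SIG_FAIL: (Hold) → mode=Dock action=arm_extend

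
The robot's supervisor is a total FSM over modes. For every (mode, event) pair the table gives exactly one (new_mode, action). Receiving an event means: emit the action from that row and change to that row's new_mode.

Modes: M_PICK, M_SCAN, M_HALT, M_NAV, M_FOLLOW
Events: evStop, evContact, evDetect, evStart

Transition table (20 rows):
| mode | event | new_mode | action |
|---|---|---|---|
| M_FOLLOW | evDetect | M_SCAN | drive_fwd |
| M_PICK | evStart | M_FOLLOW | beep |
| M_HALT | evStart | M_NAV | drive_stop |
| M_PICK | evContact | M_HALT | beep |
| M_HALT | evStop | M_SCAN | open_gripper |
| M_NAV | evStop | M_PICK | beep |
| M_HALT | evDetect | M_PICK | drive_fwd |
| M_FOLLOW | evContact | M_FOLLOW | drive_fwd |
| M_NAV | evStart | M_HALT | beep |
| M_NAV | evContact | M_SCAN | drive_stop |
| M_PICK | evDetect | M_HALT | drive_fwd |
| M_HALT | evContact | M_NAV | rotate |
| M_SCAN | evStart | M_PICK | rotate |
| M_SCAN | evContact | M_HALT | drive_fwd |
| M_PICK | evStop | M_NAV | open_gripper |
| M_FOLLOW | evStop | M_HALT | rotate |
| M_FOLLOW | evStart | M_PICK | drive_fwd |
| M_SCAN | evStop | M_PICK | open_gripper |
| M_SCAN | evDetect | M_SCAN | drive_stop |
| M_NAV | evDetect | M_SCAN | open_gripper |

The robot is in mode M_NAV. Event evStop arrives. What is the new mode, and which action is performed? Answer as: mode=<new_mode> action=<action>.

mode=M_PICK action=beep

current mode = M_NAV; filter table to that mode:
  (M_NAV, evStop) → (M_PICK, beep)  ← event matches
  (M_NAV, evStart) → (M_HALT, beep)
  (M_NAV, evContact) → (M_SCAN, drive_stop)
  (M_NAV, evDetect) → (M_SCAN, open_gripper)
event = evStop selects (M_PICK, beep)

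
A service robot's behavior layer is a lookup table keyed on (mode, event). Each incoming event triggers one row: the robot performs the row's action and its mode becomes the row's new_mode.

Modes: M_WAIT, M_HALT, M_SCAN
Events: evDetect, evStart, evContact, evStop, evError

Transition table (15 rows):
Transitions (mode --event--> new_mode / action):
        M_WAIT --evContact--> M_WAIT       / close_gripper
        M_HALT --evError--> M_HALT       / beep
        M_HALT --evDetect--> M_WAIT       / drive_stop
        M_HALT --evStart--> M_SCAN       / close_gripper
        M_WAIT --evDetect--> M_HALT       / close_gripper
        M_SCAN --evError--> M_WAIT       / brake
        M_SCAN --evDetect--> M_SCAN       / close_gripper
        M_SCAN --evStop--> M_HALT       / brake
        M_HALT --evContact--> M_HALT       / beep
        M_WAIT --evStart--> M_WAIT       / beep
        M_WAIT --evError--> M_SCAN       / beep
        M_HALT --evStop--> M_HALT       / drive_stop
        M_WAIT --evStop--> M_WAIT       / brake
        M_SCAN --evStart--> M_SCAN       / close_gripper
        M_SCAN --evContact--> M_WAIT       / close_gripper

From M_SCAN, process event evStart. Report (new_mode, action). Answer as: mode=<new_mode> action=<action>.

mode=M_SCAN action=close_gripper

current mode = M_SCAN; filter table to that mode:
  (M_SCAN, evError) → (M_WAIT, brake)
  (M_SCAN, evDetect) → (M_SCAN, close_gripper)
  (M_SCAN, evStop) → (M_HALT, brake)
  (M_SCAN, evStart) → (M_SCAN, close_gripper)  ← event matches
  (M_SCAN, evContact) → (M_WAIT, close_gripper)
event = evStart selects (M_SCAN, close_gripper)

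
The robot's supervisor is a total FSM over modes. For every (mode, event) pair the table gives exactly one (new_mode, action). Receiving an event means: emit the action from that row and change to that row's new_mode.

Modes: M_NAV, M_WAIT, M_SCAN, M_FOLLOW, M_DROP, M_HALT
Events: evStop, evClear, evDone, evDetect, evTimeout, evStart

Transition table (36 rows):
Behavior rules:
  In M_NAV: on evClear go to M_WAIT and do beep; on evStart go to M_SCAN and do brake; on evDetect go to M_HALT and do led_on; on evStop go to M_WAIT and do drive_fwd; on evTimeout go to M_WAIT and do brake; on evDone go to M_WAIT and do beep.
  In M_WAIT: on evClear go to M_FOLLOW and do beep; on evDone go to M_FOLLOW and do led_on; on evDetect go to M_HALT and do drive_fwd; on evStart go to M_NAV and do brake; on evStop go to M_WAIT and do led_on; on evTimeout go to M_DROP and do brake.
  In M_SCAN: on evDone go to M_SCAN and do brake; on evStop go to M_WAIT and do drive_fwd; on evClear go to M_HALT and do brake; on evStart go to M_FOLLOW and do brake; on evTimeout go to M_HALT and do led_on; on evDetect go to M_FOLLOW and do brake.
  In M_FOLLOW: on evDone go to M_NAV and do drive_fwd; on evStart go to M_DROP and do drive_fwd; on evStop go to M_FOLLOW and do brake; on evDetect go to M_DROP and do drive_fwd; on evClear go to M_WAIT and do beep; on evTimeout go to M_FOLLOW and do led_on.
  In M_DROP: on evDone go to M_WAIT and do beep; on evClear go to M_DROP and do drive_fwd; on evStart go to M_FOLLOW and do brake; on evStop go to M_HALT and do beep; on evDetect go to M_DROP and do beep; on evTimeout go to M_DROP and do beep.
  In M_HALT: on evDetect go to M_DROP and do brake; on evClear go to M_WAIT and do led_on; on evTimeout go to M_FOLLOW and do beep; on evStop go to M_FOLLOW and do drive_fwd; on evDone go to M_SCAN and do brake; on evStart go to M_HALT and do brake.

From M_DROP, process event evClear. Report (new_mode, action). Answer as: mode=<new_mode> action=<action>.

mode=M_DROP action=drive_fwd

current mode = M_DROP; filter table to that mode:
  (M_DROP, evDone) → (M_WAIT, beep)
  (M_DROP, evClear) → (M_DROP, drive_fwd)  ← event matches
  (M_DROP, evStart) → (M_FOLLOW, brake)
  (M_DROP, evStop) → (M_HALT, beep)
  (M_DROP, evDetect) → (M_DROP, beep)
  (M_DROP, evTimeout) → (M_DROP, beep)
event = evClear selects (M_DROP, drive_fwd)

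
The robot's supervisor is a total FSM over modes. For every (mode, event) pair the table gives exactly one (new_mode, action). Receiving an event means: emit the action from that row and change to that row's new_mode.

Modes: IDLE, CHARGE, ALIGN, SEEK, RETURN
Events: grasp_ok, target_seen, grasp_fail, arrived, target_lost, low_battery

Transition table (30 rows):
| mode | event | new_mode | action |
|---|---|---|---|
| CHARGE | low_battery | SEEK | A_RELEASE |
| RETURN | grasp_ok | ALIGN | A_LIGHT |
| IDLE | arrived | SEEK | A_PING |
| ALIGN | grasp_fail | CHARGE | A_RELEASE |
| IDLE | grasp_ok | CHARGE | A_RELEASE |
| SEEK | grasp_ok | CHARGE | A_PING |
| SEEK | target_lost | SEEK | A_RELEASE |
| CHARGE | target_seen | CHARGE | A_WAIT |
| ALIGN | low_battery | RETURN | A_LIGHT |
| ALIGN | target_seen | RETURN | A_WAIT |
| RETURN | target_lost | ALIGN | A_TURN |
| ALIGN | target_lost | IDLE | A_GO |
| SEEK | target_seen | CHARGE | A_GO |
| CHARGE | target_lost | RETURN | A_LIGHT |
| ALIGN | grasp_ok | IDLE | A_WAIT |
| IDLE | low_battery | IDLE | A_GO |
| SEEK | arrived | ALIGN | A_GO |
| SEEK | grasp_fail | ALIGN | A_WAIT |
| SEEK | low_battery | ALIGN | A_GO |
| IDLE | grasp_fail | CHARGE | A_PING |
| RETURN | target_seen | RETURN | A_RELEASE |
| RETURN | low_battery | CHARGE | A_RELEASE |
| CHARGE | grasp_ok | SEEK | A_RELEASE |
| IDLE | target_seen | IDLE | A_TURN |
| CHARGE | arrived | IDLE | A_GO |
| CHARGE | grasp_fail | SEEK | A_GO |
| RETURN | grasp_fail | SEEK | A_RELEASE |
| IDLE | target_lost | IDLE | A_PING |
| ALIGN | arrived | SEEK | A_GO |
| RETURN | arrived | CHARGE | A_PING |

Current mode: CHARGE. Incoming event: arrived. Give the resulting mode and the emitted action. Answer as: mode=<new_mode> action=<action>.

mode=IDLE action=A_GO

current mode = CHARGE; filter table to that mode:
  (CHARGE, low_battery) → (SEEK, A_RELEASE)
  (CHARGE, target_seen) → (CHARGE, A_WAIT)
  (CHARGE, target_lost) → (RETURN, A_LIGHT)
  (CHARGE, grasp_ok) → (SEEK, A_RELEASE)
  (CHARGE, arrived) → (IDLE, A_GO)  ← event matches
  (CHARGE, grasp_fail) → (SEEK, A_GO)
event = arrived selects (IDLE, A_GO)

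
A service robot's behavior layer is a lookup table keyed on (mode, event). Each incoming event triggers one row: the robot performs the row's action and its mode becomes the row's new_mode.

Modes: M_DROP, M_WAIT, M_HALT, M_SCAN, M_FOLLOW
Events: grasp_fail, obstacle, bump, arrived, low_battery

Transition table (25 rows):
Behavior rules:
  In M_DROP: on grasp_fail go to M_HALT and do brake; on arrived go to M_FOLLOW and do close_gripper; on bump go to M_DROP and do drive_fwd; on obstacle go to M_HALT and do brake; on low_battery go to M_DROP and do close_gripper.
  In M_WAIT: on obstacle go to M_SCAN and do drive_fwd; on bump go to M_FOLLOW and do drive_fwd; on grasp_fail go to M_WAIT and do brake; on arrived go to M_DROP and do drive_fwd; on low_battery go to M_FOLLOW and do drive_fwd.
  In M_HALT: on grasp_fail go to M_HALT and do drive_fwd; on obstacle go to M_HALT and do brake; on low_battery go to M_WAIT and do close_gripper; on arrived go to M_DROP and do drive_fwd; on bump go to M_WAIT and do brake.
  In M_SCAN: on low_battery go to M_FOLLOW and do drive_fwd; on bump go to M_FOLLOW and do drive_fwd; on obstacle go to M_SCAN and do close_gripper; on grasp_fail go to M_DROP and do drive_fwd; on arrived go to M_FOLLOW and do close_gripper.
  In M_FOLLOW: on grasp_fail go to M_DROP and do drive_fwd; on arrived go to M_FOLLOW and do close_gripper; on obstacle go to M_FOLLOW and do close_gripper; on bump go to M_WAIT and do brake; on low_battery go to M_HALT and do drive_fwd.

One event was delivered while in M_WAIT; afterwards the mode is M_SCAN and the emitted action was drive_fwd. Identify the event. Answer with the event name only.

obstacle

try grasp_fail: (M_WAIT, grasp_fail) → (M_WAIT, brake)
try obstacle: (M_WAIT, obstacle) → (M_SCAN, drive_fwd)  ← matches
try bump: (M_WAIT, bump) → (M_FOLLOW, drive_fwd)
try arrived: (M_WAIT, arrived) → (M_DROP, drive_fwd)
try low_battery: (M_WAIT, low_battery) → (M_FOLLOW, drive_fwd)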